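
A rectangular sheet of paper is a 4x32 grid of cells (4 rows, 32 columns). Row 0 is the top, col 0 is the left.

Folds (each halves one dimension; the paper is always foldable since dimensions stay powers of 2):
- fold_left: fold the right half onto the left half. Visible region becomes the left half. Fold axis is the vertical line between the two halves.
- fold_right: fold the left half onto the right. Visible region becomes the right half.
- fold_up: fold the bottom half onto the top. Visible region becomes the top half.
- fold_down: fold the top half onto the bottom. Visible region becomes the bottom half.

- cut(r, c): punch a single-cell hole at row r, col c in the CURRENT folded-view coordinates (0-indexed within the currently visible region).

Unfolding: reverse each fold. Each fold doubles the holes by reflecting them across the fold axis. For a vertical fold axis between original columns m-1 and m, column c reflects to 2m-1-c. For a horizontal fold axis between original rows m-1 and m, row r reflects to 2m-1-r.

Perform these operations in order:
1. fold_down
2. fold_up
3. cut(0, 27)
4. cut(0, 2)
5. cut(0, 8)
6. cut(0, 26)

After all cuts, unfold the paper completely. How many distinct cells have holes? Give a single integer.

Answer: 16

Derivation:
Op 1 fold_down: fold axis h@2; visible region now rows[2,4) x cols[0,32) = 2x32
Op 2 fold_up: fold axis h@3; visible region now rows[2,3) x cols[0,32) = 1x32
Op 3 cut(0, 27): punch at orig (2,27); cuts so far [(2, 27)]; region rows[2,3) x cols[0,32) = 1x32
Op 4 cut(0, 2): punch at orig (2,2); cuts so far [(2, 2), (2, 27)]; region rows[2,3) x cols[0,32) = 1x32
Op 5 cut(0, 8): punch at orig (2,8); cuts so far [(2, 2), (2, 8), (2, 27)]; region rows[2,3) x cols[0,32) = 1x32
Op 6 cut(0, 26): punch at orig (2,26); cuts so far [(2, 2), (2, 8), (2, 26), (2, 27)]; region rows[2,3) x cols[0,32) = 1x32
Unfold 1 (reflect across h@3): 8 holes -> [(2, 2), (2, 8), (2, 26), (2, 27), (3, 2), (3, 8), (3, 26), (3, 27)]
Unfold 2 (reflect across h@2): 16 holes -> [(0, 2), (0, 8), (0, 26), (0, 27), (1, 2), (1, 8), (1, 26), (1, 27), (2, 2), (2, 8), (2, 26), (2, 27), (3, 2), (3, 8), (3, 26), (3, 27)]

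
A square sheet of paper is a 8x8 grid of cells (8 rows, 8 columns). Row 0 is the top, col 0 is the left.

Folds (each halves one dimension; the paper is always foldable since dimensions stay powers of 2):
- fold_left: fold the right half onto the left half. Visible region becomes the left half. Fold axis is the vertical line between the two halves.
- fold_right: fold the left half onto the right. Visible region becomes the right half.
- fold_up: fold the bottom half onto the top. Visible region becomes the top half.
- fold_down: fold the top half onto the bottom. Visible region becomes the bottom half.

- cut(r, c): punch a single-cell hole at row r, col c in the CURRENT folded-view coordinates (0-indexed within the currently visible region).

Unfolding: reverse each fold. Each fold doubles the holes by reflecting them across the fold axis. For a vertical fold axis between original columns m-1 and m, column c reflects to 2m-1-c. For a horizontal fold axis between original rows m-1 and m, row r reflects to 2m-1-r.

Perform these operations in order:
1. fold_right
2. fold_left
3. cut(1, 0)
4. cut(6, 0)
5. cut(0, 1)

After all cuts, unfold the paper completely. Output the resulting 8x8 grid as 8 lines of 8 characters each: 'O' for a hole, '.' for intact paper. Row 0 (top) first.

Answer: .OO..OO.
O..OO..O
........
........
........
........
O..OO..O
........

Derivation:
Op 1 fold_right: fold axis v@4; visible region now rows[0,8) x cols[4,8) = 8x4
Op 2 fold_left: fold axis v@6; visible region now rows[0,8) x cols[4,6) = 8x2
Op 3 cut(1, 0): punch at orig (1,4); cuts so far [(1, 4)]; region rows[0,8) x cols[4,6) = 8x2
Op 4 cut(6, 0): punch at orig (6,4); cuts so far [(1, 4), (6, 4)]; region rows[0,8) x cols[4,6) = 8x2
Op 5 cut(0, 1): punch at orig (0,5); cuts so far [(0, 5), (1, 4), (6, 4)]; region rows[0,8) x cols[4,6) = 8x2
Unfold 1 (reflect across v@6): 6 holes -> [(0, 5), (0, 6), (1, 4), (1, 7), (6, 4), (6, 7)]
Unfold 2 (reflect across v@4): 12 holes -> [(0, 1), (0, 2), (0, 5), (0, 6), (1, 0), (1, 3), (1, 4), (1, 7), (6, 0), (6, 3), (6, 4), (6, 7)]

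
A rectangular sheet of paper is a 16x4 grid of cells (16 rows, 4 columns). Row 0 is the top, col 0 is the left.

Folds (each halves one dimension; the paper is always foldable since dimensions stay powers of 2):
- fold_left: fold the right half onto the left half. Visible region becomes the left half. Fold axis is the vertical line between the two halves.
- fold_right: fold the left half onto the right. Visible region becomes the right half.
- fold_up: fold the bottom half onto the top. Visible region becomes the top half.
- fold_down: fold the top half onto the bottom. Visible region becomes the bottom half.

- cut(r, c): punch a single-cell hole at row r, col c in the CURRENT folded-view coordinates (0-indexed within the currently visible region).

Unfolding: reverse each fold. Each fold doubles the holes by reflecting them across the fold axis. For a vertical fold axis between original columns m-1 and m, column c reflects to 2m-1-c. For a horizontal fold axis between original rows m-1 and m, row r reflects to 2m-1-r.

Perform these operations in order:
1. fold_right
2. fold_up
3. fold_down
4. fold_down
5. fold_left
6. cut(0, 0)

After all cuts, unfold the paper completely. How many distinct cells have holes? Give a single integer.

Answer: 32

Derivation:
Op 1 fold_right: fold axis v@2; visible region now rows[0,16) x cols[2,4) = 16x2
Op 2 fold_up: fold axis h@8; visible region now rows[0,8) x cols[2,4) = 8x2
Op 3 fold_down: fold axis h@4; visible region now rows[4,8) x cols[2,4) = 4x2
Op 4 fold_down: fold axis h@6; visible region now rows[6,8) x cols[2,4) = 2x2
Op 5 fold_left: fold axis v@3; visible region now rows[6,8) x cols[2,3) = 2x1
Op 6 cut(0, 0): punch at orig (6,2); cuts so far [(6, 2)]; region rows[6,8) x cols[2,3) = 2x1
Unfold 1 (reflect across v@3): 2 holes -> [(6, 2), (6, 3)]
Unfold 2 (reflect across h@6): 4 holes -> [(5, 2), (5, 3), (6, 2), (6, 3)]
Unfold 3 (reflect across h@4): 8 holes -> [(1, 2), (1, 3), (2, 2), (2, 3), (5, 2), (5, 3), (6, 2), (6, 3)]
Unfold 4 (reflect across h@8): 16 holes -> [(1, 2), (1, 3), (2, 2), (2, 3), (5, 2), (5, 3), (6, 2), (6, 3), (9, 2), (9, 3), (10, 2), (10, 3), (13, 2), (13, 3), (14, 2), (14, 3)]
Unfold 5 (reflect across v@2): 32 holes -> [(1, 0), (1, 1), (1, 2), (1, 3), (2, 0), (2, 1), (2, 2), (2, 3), (5, 0), (5, 1), (5, 2), (5, 3), (6, 0), (6, 1), (6, 2), (6, 3), (9, 0), (9, 1), (9, 2), (9, 3), (10, 0), (10, 1), (10, 2), (10, 3), (13, 0), (13, 1), (13, 2), (13, 3), (14, 0), (14, 1), (14, 2), (14, 3)]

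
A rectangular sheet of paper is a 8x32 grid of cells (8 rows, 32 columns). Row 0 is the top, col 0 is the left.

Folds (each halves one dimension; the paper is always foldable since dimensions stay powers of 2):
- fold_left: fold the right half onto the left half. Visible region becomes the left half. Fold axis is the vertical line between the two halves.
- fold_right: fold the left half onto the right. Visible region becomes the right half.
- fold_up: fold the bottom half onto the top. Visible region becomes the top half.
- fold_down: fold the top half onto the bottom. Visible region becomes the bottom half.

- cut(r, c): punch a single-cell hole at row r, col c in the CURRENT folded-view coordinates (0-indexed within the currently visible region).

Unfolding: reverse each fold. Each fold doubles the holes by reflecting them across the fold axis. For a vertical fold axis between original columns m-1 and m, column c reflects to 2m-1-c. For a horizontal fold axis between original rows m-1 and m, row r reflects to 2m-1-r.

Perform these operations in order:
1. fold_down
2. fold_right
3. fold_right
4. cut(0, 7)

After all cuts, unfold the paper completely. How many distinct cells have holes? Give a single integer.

Op 1 fold_down: fold axis h@4; visible region now rows[4,8) x cols[0,32) = 4x32
Op 2 fold_right: fold axis v@16; visible region now rows[4,8) x cols[16,32) = 4x16
Op 3 fold_right: fold axis v@24; visible region now rows[4,8) x cols[24,32) = 4x8
Op 4 cut(0, 7): punch at orig (4,31); cuts so far [(4, 31)]; region rows[4,8) x cols[24,32) = 4x8
Unfold 1 (reflect across v@24): 2 holes -> [(4, 16), (4, 31)]
Unfold 2 (reflect across v@16): 4 holes -> [(4, 0), (4, 15), (4, 16), (4, 31)]
Unfold 3 (reflect across h@4): 8 holes -> [(3, 0), (3, 15), (3, 16), (3, 31), (4, 0), (4, 15), (4, 16), (4, 31)]

Answer: 8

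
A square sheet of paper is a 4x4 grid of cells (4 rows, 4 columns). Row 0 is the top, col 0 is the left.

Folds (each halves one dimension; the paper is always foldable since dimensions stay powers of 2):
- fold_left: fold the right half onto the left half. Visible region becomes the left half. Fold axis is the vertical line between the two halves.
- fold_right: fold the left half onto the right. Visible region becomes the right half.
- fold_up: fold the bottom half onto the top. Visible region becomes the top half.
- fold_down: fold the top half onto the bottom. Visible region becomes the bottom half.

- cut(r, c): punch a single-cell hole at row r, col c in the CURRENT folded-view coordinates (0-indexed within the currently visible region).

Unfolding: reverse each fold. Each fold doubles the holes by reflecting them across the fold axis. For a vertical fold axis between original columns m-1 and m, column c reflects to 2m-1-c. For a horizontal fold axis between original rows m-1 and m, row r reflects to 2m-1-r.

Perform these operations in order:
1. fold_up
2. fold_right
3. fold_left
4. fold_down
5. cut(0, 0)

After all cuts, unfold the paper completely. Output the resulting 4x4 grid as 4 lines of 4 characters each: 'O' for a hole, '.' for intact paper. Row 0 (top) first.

Answer: OOOO
OOOO
OOOO
OOOO

Derivation:
Op 1 fold_up: fold axis h@2; visible region now rows[0,2) x cols[0,4) = 2x4
Op 2 fold_right: fold axis v@2; visible region now rows[0,2) x cols[2,4) = 2x2
Op 3 fold_left: fold axis v@3; visible region now rows[0,2) x cols[2,3) = 2x1
Op 4 fold_down: fold axis h@1; visible region now rows[1,2) x cols[2,3) = 1x1
Op 5 cut(0, 0): punch at orig (1,2); cuts so far [(1, 2)]; region rows[1,2) x cols[2,3) = 1x1
Unfold 1 (reflect across h@1): 2 holes -> [(0, 2), (1, 2)]
Unfold 2 (reflect across v@3): 4 holes -> [(0, 2), (0, 3), (1, 2), (1, 3)]
Unfold 3 (reflect across v@2): 8 holes -> [(0, 0), (0, 1), (0, 2), (0, 3), (1, 0), (1, 1), (1, 2), (1, 3)]
Unfold 4 (reflect across h@2): 16 holes -> [(0, 0), (0, 1), (0, 2), (0, 3), (1, 0), (1, 1), (1, 2), (1, 3), (2, 0), (2, 1), (2, 2), (2, 3), (3, 0), (3, 1), (3, 2), (3, 3)]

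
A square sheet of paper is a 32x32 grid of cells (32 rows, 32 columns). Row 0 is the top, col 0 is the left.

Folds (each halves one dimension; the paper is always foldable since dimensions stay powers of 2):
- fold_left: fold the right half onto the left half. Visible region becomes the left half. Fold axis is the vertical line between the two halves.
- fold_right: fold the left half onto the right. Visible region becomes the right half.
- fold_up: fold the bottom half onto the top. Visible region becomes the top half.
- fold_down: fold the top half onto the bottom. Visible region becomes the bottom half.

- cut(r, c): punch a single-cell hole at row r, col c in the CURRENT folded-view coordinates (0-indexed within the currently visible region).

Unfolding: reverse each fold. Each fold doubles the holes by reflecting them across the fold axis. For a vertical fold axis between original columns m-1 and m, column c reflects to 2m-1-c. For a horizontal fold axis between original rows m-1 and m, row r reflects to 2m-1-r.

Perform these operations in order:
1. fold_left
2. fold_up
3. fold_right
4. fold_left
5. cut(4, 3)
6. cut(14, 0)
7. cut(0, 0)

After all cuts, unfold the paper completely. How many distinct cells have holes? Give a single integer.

Op 1 fold_left: fold axis v@16; visible region now rows[0,32) x cols[0,16) = 32x16
Op 2 fold_up: fold axis h@16; visible region now rows[0,16) x cols[0,16) = 16x16
Op 3 fold_right: fold axis v@8; visible region now rows[0,16) x cols[8,16) = 16x8
Op 4 fold_left: fold axis v@12; visible region now rows[0,16) x cols[8,12) = 16x4
Op 5 cut(4, 3): punch at orig (4,11); cuts so far [(4, 11)]; region rows[0,16) x cols[8,12) = 16x4
Op 6 cut(14, 0): punch at orig (14,8); cuts so far [(4, 11), (14, 8)]; region rows[0,16) x cols[8,12) = 16x4
Op 7 cut(0, 0): punch at orig (0,8); cuts so far [(0, 8), (4, 11), (14, 8)]; region rows[0,16) x cols[8,12) = 16x4
Unfold 1 (reflect across v@12): 6 holes -> [(0, 8), (0, 15), (4, 11), (4, 12), (14, 8), (14, 15)]
Unfold 2 (reflect across v@8): 12 holes -> [(0, 0), (0, 7), (0, 8), (0, 15), (4, 3), (4, 4), (4, 11), (4, 12), (14, 0), (14, 7), (14, 8), (14, 15)]
Unfold 3 (reflect across h@16): 24 holes -> [(0, 0), (0, 7), (0, 8), (0, 15), (4, 3), (4, 4), (4, 11), (4, 12), (14, 0), (14, 7), (14, 8), (14, 15), (17, 0), (17, 7), (17, 8), (17, 15), (27, 3), (27, 4), (27, 11), (27, 12), (31, 0), (31, 7), (31, 8), (31, 15)]
Unfold 4 (reflect across v@16): 48 holes -> [(0, 0), (0, 7), (0, 8), (0, 15), (0, 16), (0, 23), (0, 24), (0, 31), (4, 3), (4, 4), (4, 11), (4, 12), (4, 19), (4, 20), (4, 27), (4, 28), (14, 0), (14, 7), (14, 8), (14, 15), (14, 16), (14, 23), (14, 24), (14, 31), (17, 0), (17, 7), (17, 8), (17, 15), (17, 16), (17, 23), (17, 24), (17, 31), (27, 3), (27, 4), (27, 11), (27, 12), (27, 19), (27, 20), (27, 27), (27, 28), (31, 0), (31, 7), (31, 8), (31, 15), (31, 16), (31, 23), (31, 24), (31, 31)]

Answer: 48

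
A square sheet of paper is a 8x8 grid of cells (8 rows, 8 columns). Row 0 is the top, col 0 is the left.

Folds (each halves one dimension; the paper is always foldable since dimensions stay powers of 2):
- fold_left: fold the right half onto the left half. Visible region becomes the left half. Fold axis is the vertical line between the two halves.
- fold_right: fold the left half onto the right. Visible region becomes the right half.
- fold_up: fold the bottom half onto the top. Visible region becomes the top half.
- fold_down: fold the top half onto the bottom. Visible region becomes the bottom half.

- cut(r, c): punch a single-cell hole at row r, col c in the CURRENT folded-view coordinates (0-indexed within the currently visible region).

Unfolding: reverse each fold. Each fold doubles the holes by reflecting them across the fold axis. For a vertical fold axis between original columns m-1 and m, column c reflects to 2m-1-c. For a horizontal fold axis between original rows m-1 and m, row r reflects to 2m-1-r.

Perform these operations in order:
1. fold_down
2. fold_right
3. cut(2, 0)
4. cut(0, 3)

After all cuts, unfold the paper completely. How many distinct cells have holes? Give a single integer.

Answer: 8

Derivation:
Op 1 fold_down: fold axis h@4; visible region now rows[4,8) x cols[0,8) = 4x8
Op 2 fold_right: fold axis v@4; visible region now rows[4,8) x cols[4,8) = 4x4
Op 3 cut(2, 0): punch at orig (6,4); cuts so far [(6, 4)]; region rows[4,8) x cols[4,8) = 4x4
Op 4 cut(0, 3): punch at orig (4,7); cuts so far [(4, 7), (6, 4)]; region rows[4,8) x cols[4,8) = 4x4
Unfold 1 (reflect across v@4): 4 holes -> [(4, 0), (4, 7), (6, 3), (6, 4)]
Unfold 2 (reflect across h@4): 8 holes -> [(1, 3), (1, 4), (3, 0), (3, 7), (4, 0), (4, 7), (6, 3), (6, 4)]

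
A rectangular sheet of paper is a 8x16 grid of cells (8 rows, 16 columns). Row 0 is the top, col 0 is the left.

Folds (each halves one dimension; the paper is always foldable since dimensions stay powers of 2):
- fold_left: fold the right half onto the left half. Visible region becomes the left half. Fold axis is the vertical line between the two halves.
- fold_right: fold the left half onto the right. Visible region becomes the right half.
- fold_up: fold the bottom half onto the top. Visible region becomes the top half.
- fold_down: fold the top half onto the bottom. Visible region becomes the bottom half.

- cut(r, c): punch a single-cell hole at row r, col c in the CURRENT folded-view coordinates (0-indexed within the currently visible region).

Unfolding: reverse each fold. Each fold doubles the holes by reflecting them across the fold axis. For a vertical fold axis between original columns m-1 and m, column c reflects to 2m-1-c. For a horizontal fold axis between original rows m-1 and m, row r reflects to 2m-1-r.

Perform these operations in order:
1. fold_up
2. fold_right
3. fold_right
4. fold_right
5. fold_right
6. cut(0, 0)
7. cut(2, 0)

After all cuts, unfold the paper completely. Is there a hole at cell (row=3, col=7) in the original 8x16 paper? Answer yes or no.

Op 1 fold_up: fold axis h@4; visible region now rows[0,4) x cols[0,16) = 4x16
Op 2 fold_right: fold axis v@8; visible region now rows[0,4) x cols[8,16) = 4x8
Op 3 fold_right: fold axis v@12; visible region now rows[0,4) x cols[12,16) = 4x4
Op 4 fold_right: fold axis v@14; visible region now rows[0,4) x cols[14,16) = 4x2
Op 5 fold_right: fold axis v@15; visible region now rows[0,4) x cols[15,16) = 4x1
Op 6 cut(0, 0): punch at orig (0,15); cuts so far [(0, 15)]; region rows[0,4) x cols[15,16) = 4x1
Op 7 cut(2, 0): punch at orig (2,15); cuts so far [(0, 15), (2, 15)]; region rows[0,4) x cols[15,16) = 4x1
Unfold 1 (reflect across v@15): 4 holes -> [(0, 14), (0, 15), (2, 14), (2, 15)]
Unfold 2 (reflect across v@14): 8 holes -> [(0, 12), (0, 13), (0, 14), (0, 15), (2, 12), (2, 13), (2, 14), (2, 15)]
Unfold 3 (reflect across v@12): 16 holes -> [(0, 8), (0, 9), (0, 10), (0, 11), (0, 12), (0, 13), (0, 14), (0, 15), (2, 8), (2, 9), (2, 10), (2, 11), (2, 12), (2, 13), (2, 14), (2, 15)]
Unfold 4 (reflect across v@8): 32 holes -> [(0, 0), (0, 1), (0, 2), (0, 3), (0, 4), (0, 5), (0, 6), (0, 7), (0, 8), (0, 9), (0, 10), (0, 11), (0, 12), (0, 13), (0, 14), (0, 15), (2, 0), (2, 1), (2, 2), (2, 3), (2, 4), (2, 5), (2, 6), (2, 7), (2, 8), (2, 9), (2, 10), (2, 11), (2, 12), (2, 13), (2, 14), (2, 15)]
Unfold 5 (reflect across h@4): 64 holes -> [(0, 0), (0, 1), (0, 2), (0, 3), (0, 4), (0, 5), (0, 6), (0, 7), (0, 8), (0, 9), (0, 10), (0, 11), (0, 12), (0, 13), (0, 14), (0, 15), (2, 0), (2, 1), (2, 2), (2, 3), (2, 4), (2, 5), (2, 6), (2, 7), (2, 8), (2, 9), (2, 10), (2, 11), (2, 12), (2, 13), (2, 14), (2, 15), (5, 0), (5, 1), (5, 2), (5, 3), (5, 4), (5, 5), (5, 6), (5, 7), (5, 8), (5, 9), (5, 10), (5, 11), (5, 12), (5, 13), (5, 14), (5, 15), (7, 0), (7, 1), (7, 2), (7, 3), (7, 4), (7, 5), (7, 6), (7, 7), (7, 8), (7, 9), (7, 10), (7, 11), (7, 12), (7, 13), (7, 14), (7, 15)]
Holes: [(0, 0), (0, 1), (0, 2), (0, 3), (0, 4), (0, 5), (0, 6), (0, 7), (0, 8), (0, 9), (0, 10), (0, 11), (0, 12), (0, 13), (0, 14), (0, 15), (2, 0), (2, 1), (2, 2), (2, 3), (2, 4), (2, 5), (2, 6), (2, 7), (2, 8), (2, 9), (2, 10), (2, 11), (2, 12), (2, 13), (2, 14), (2, 15), (5, 0), (5, 1), (5, 2), (5, 3), (5, 4), (5, 5), (5, 6), (5, 7), (5, 8), (5, 9), (5, 10), (5, 11), (5, 12), (5, 13), (5, 14), (5, 15), (7, 0), (7, 1), (7, 2), (7, 3), (7, 4), (7, 5), (7, 6), (7, 7), (7, 8), (7, 9), (7, 10), (7, 11), (7, 12), (7, 13), (7, 14), (7, 15)]

Answer: no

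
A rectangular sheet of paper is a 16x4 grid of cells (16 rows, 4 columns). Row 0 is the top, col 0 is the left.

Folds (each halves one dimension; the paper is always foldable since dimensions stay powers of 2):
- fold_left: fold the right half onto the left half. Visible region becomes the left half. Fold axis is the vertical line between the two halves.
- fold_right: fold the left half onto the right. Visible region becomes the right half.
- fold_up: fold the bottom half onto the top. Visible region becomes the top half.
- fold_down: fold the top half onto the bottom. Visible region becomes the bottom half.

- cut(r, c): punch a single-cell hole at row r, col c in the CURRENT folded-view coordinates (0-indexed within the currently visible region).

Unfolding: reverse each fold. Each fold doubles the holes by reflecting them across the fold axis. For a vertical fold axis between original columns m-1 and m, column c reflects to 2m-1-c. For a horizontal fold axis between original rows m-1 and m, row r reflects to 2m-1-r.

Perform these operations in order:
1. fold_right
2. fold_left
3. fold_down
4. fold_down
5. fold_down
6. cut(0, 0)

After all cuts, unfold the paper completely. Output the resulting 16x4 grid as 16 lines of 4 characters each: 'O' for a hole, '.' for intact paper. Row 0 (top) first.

Answer: ....
OOOO
OOOO
....
....
OOOO
OOOO
....
....
OOOO
OOOO
....
....
OOOO
OOOO
....

Derivation:
Op 1 fold_right: fold axis v@2; visible region now rows[0,16) x cols[2,4) = 16x2
Op 2 fold_left: fold axis v@3; visible region now rows[0,16) x cols[2,3) = 16x1
Op 3 fold_down: fold axis h@8; visible region now rows[8,16) x cols[2,3) = 8x1
Op 4 fold_down: fold axis h@12; visible region now rows[12,16) x cols[2,3) = 4x1
Op 5 fold_down: fold axis h@14; visible region now rows[14,16) x cols[2,3) = 2x1
Op 6 cut(0, 0): punch at orig (14,2); cuts so far [(14, 2)]; region rows[14,16) x cols[2,3) = 2x1
Unfold 1 (reflect across h@14): 2 holes -> [(13, 2), (14, 2)]
Unfold 2 (reflect across h@12): 4 holes -> [(9, 2), (10, 2), (13, 2), (14, 2)]
Unfold 3 (reflect across h@8): 8 holes -> [(1, 2), (2, 2), (5, 2), (6, 2), (9, 2), (10, 2), (13, 2), (14, 2)]
Unfold 4 (reflect across v@3): 16 holes -> [(1, 2), (1, 3), (2, 2), (2, 3), (5, 2), (5, 3), (6, 2), (6, 3), (9, 2), (9, 3), (10, 2), (10, 3), (13, 2), (13, 3), (14, 2), (14, 3)]
Unfold 5 (reflect across v@2): 32 holes -> [(1, 0), (1, 1), (1, 2), (1, 3), (2, 0), (2, 1), (2, 2), (2, 3), (5, 0), (5, 1), (5, 2), (5, 3), (6, 0), (6, 1), (6, 2), (6, 3), (9, 0), (9, 1), (9, 2), (9, 3), (10, 0), (10, 1), (10, 2), (10, 3), (13, 0), (13, 1), (13, 2), (13, 3), (14, 0), (14, 1), (14, 2), (14, 3)]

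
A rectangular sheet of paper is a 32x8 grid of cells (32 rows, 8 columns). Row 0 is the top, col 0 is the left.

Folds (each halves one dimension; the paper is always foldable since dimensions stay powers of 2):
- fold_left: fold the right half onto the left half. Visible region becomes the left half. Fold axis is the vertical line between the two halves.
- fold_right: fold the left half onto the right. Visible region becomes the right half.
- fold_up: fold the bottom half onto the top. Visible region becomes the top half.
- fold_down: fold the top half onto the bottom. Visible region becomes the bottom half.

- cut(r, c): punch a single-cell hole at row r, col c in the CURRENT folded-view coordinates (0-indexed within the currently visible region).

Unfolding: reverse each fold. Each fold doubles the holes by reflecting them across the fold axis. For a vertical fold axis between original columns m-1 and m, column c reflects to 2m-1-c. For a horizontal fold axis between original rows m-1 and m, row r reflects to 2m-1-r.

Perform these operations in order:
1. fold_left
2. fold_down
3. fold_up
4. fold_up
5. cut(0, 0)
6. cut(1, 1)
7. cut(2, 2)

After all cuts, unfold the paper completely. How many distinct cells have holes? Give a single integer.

Op 1 fold_left: fold axis v@4; visible region now rows[0,32) x cols[0,4) = 32x4
Op 2 fold_down: fold axis h@16; visible region now rows[16,32) x cols[0,4) = 16x4
Op 3 fold_up: fold axis h@24; visible region now rows[16,24) x cols[0,4) = 8x4
Op 4 fold_up: fold axis h@20; visible region now rows[16,20) x cols[0,4) = 4x4
Op 5 cut(0, 0): punch at orig (16,0); cuts so far [(16, 0)]; region rows[16,20) x cols[0,4) = 4x4
Op 6 cut(1, 1): punch at orig (17,1); cuts so far [(16, 0), (17, 1)]; region rows[16,20) x cols[0,4) = 4x4
Op 7 cut(2, 2): punch at orig (18,2); cuts so far [(16, 0), (17, 1), (18, 2)]; region rows[16,20) x cols[0,4) = 4x4
Unfold 1 (reflect across h@20): 6 holes -> [(16, 0), (17, 1), (18, 2), (21, 2), (22, 1), (23, 0)]
Unfold 2 (reflect across h@24): 12 holes -> [(16, 0), (17, 1), (18, 2), (21, 2), (22, 1), (23, 0), (24, 0), (25, 1), (26, 2), (29, 2), (30, 1), (31, 0)]
Unfold 3 (reflect across h@16): 24 holes -> [(0, 0), (1, 1), (2, 2), (5, 2), (6, 1), (7, 0), (8, 0), (9, 1), (10, 2), (13, 2), (14, 1), (15, 0), (16, 0), (17, 1), (18, 2), (21, 2), (22, 1), (23, 0), (24, 0), (25, 1), (26, 2), (29, 2), (30, 1), (31, 0)]
Unfold 4 (reflect across v@4): 48 holes -> [(0, 0), (0, 7), (1, 1), (1, 6), (2, 2), (2, 5), (5, 2), (5, 5), (6, 1), (6, 6), (7, 0), (7, 7), (8, 0), (8, 7), (9, 1), (9, 6), (10, 2), (10, 5), (13, 2), (13, 5), (14, 1), (14, 6), (15, 0), (15, 7), (16, 0), (16, 7), (17, 1), (17, 6), (18, 2), (18, 5), (21, 2), (21, 5), (22, 1), (22, 6), (23, 0), (23, 7), (24, 0), (24, 7), (25, 1), (25, 6), (26, 2), (26, 5), (29, 2), (29, 5), (30, 1), (30, 6), (31, 0), (31, 7)]

Answer: 48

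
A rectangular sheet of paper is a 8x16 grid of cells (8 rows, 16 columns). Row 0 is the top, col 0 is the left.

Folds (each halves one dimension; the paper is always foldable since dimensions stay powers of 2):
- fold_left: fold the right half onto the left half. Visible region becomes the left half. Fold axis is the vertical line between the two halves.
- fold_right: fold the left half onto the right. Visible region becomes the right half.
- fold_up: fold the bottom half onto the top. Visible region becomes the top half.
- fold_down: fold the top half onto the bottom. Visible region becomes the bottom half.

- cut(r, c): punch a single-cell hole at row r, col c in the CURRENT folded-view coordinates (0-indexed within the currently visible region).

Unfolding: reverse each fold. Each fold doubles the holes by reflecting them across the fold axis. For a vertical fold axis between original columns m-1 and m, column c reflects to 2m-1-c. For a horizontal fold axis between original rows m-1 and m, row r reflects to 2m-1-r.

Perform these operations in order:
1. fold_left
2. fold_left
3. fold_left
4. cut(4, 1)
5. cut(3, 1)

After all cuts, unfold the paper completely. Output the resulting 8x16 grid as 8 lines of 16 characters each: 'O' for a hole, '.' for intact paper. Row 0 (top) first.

Answer: ................
................
................
.OO..OO..OO..OO.
.OO..OO..OO..OO.
................
................
................

Derivation:
Op 1 fold_left: fold axis v@8; visible region now rows[0,8) x cols[0,8) = 8x8
Op 2 fold_left: fold axis v@4; visible region now rows[0,8) x cols[0,4) = 8x4
Op 3 fold_left: fold axis v@2; visible region now rows[0,8) x cols[0,2) = 8x2
Op 4 cut(4, 1): punch at orig (4,1); cuts so far [(4, 1)]; region rows[0,8) x cols[0,2) = 8x2
Op 5 cut(3, 1): punch at orig (3,1); cuts so far [(3, 1), (4, 1)]; region rows[0,8) x cols[0,2) = 8x2
Unfold 1 (reflect across v@2): 4 holes -> [(3, 1), (3, 2), (4, 1), (4, 2)]
Unfold 2 (reflect across v@4): 8 holes -> [(3, 1), (3, 2), (3, 5), (3, 6), (4, 1), (4, 2), (4, 5), (4, 6)]
Unfold 3 (reflect across v@8): 16 holes -> [(3, 1), (3, 2), (3, 5), (3, 6), (3, 9), (3, 10), (3, 13), (3, 14), (4, 1), (4, 2), (4, 5), (4, 6), (4, 9), (4, 10), (4, 13), (4, 14)]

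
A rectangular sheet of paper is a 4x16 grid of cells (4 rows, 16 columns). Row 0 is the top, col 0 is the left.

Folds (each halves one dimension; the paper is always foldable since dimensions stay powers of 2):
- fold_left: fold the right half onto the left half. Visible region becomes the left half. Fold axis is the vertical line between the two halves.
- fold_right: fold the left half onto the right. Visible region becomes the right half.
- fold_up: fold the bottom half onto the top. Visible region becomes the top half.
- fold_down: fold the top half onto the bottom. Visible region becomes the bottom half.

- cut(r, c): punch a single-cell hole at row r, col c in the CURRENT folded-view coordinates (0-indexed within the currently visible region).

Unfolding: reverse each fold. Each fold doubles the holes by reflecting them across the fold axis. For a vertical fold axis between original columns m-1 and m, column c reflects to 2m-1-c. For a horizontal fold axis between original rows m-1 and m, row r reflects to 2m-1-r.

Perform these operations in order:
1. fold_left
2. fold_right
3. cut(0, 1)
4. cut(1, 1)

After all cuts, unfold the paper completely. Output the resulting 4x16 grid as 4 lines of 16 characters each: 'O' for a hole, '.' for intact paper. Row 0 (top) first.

Op 1 fold_left: fold axis v@8; visible region now rows[0,4) x cols[0,8) = 4x8
Op 2 fold_right: fold axis v@4; visible region now rows[0,4) x cols[4,8) = 4x4
Op 3 cut(0, 1): punch at orig (0,5); cuts so far [(0, 5)]; region rows[0,4) x cols[4,8) = 4x4
Op 4 cut(1, 1): punch at orig (1,5); cuts so far [(0, 5), (1, 5)]; region rows[0,4) x cols[4,8) = 4x4
Unfold 1 (reflect across v@4): 4 holes -> [(0, 2), (0, 5), (1, 2), (1, 5)]
Unfold 2 (reflect across v@8): 8 holes -> [(0, 2), (0, 5), (0, 10), (0, 13), (1, 2), (1, 5), (1, 10), (1, 13)]

Answer: ..O..O....O..O..
..O..O....O..O..
................
................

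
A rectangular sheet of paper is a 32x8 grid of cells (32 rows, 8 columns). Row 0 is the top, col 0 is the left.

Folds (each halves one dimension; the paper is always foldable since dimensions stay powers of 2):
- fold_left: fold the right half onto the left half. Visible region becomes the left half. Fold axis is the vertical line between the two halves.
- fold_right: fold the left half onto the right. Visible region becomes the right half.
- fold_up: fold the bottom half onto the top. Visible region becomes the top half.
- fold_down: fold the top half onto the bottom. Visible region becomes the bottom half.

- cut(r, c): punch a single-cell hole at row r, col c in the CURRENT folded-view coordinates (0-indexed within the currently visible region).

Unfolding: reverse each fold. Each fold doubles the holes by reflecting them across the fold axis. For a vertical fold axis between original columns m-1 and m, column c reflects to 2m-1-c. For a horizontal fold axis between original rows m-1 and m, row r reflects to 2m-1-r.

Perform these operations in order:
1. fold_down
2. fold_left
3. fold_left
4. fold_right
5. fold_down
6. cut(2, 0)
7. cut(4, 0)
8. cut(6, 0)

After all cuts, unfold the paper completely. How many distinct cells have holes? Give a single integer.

Answer: 96

Derivation:
Op 1 fold_down: fold axis h@16; visible region now rows[16,32) x cols[0,8) = 16x8
Op 2 fold_left: fold axis v@4; visible region now rows[16,32) x cols[0,4) = 16x4
Op 3 fold_left: fold axis v@2; visible region now rows[16,32) x cols[0,2) = 16x2
Op 4 fold_right: fold axis v@1; visible region now rows[16,32) x cols[1,2) = 16x1
Op 5 fold_down: fold axis h@24; visible region now rows[24,32) x cols[1,2) = 8x1
Op 6 cut(2, 0): punch at orig (26,1); cuts so far [(26, 1)]; region rows[24,32) x cols[1,2) = 8x1
Op 7 cut(4, 0): punch at orig (28,1); cuts so far [(26, 1), (28, 1)]; region rows[24,32) x cols[1,2) = 8x1
Op 8 cut(6, 0): punch at orig (30,1); cuts so far [(26, 1), (28, 1), (30, 1)]; region rows[24,32) x cols[1,2) = 8x1
Unfold 1 (reflect across h@24): 6 holes -> [(17, 1), (19, 1), (21, 1), (26, 1), (28, 1), (30, 1)]
Unfold 2 (reflect across v@1): 12 holes -> [(17, 0), (17, 1), (19, 0), (19, 1), (21, 0), (21, 1), (26, 0), (26, 1), (28, 0), (28, 1), (30, 0), (30, 1)]
Unfold 3 (reflect across v@2): 24 holes -> [(17, 0), (17, 1), (17, 2), (17, 3), (19, 0), (19, 1), (19, 2), (19, 3), (21, 0), (21, 1), (21, 2), (21, 3), (26, 0), (26, 1), (26, 2), (26, 3), (28, 0), (28, 1), (28, 2), (28, 3), (30, 0), (30, 1), (30, 2), (30, 3)]
Unfold 4 (reflect across v@4): 48 holes -> [(17, 0), (17, 1), (17, 2), (17, 3), (17, 4), (17, 5), (17, 6), (17, 7), (19, 0), (19, 1), (19, 2), (19, 3), (19, 4), (19, 5), (19, 6), (19, 7), (21, 0), (21, 1), (21, 2), (21, 3), (21, 4), (21, 5), (21, 6), (21, 7), (26, 0), (26, 1), (26, 2), (26, 3), (26, 4), (26, 5), (26, 6), (26, 7), (28, 0), (28, 1), (28, 2), (28, 3), (28, 4), (28, 5), (28, 6), (28, 7), (30, 0), (30, 1), (30, 2), (30, 3), (30, 4), (30, 5), (30, 6), (30, 7)]
Unfold 5 (reflect across h@16): 96 holes -> [(1, 0), (1, 1), (1, 2), (1, 3), (1, 4), (1, 5), (1, 6), (1, 7), (3, 0), (3, 1), (3, 2), (3, 3), (3, 4), (3, 5), (3, 6), (3, 7), (5, 0), (5, 1), (5, 2), (5, 3), (5, 4), (5, 5), (5, 6), (5, 7), (10, 0), (10, 1), (10, 2), (10, 3), (10, 4), (10, 5), (10, 6), (10, 7), (12, 0), (12, 1), (12, 2), (12, 3), (12, 4), (12, 5), (12, 6), (12, 7), (14, 0), (14, 1), (14, 2), (14, 3), (14, 4), (14, 5), (14, 6), (14, 7), (17, 0), (17, 1), (17, 2), (17, 3), (17, 4), (17, 5), (17, 6), (17, 7), (19, 0), (19, 1), (19, 2), (19, 3), (19, 4), (19, 5), (19, 6), (19, 7), (21, 0), (21, 1), (21, 2), (21, 3), (21, 4), (21, 5), (21, 6), (21, 7), (26, 0), (26, 1), (26, 2), (26, 3), (26, 4), (26, 5), (26, 6), (26, 7), (28, 0), (28, 1), (28, 2), (28, 3), (28, 4), (28, 5), (28, 6), (28, 7), (30, 0), (30, 1), (30, 2), (30, 3), (30, 4), (30, 5), (30, 6), (30, 7)]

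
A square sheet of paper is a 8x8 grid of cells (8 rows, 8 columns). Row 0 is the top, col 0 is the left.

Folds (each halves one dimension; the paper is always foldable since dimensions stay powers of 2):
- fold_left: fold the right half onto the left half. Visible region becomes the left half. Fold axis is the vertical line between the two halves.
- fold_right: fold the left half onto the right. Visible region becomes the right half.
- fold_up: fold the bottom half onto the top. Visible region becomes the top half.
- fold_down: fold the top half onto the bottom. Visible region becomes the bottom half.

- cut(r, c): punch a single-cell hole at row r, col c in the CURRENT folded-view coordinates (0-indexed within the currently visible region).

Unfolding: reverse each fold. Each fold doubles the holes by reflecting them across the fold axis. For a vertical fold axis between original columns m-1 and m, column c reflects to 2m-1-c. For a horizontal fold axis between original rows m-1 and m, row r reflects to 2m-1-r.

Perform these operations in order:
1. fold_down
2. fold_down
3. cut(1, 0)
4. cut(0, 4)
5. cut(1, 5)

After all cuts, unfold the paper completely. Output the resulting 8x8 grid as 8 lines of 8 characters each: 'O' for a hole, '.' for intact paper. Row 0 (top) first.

Answer: O....O..
....O...
....O...
O....O..
O....O..
....O...
....O...
O....O..

Derivation:
Op 1 fold_down: fold axis h@4; visible region now rows[4,8) x cols[0,8) = 4x8
Op 2 fold_down: fold axis h@6; visible region now rows[6,8) x cols[0,8) = 2x8
Op 3 cut(1, 0): punch at orig (7,0); cuts so far [(7, 0)]; region rows[6,8) x cols[0,8) = 2x8
Op 4 cut(0, 4): punch at orig (6,4); cuts so far [(6, 4), (7, 0)]; region rows[6,8) x cols[0,8) = 2x8
Op 5 cut(1, 5): punch at orig (7,5); cuts so far [(6, 4), (7, 0), (7, 5)]; region rows[6,8) x cols[0,8) = 2x8
Unfold 1 (reflect across h@6): 6 holes -> [(4, 0), (4, 5), (5, 4), (6, 4), (7, 0), (7, 5)]
Unfold 2 (reflect across h@4): 12 holes -> [(0, 0), (0, 5), (1, 4), (2, 4), (3, 0), (3, 5), (4, 0), (4, 5), (5, 4), (6, 4), (7, 0), (7, 5)]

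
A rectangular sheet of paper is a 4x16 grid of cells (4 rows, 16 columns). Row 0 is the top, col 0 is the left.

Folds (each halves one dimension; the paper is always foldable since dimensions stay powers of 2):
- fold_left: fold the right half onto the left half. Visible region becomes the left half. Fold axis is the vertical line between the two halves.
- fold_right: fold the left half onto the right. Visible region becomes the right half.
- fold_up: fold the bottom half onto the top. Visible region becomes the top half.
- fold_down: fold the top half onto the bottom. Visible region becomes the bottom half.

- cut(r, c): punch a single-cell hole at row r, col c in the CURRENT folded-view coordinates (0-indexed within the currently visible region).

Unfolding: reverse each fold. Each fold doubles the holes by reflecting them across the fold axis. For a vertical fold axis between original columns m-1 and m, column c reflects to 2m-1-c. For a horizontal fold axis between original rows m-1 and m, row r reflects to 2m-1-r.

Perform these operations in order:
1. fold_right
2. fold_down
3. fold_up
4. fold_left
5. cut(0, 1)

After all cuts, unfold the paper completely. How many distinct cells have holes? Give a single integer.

Answer: 16

Derivation:
Op 1 fold_right: fold axis v@8; visible region now rows[0,4) x cols[8,16) = 4x8
Op 2 fold_down: fold axis h@2; visible region now rows[2,4) x cols[8,16) = 2x8
Op 3 fold_up: fold axis h@3; visible region now rows[2,3) x cols[8,16) = 1x8
Op 4 fold_left: fold axis v@12; visible region now rows[2,3) x cols[8,12) = 1x4
Op 5 cut(0, 1): punch at orig (2,9); cuts so far [(2, 9)]; region rows[2,3) x cols[8,12) = 1x4
Unfold 1 (reflect across v@12): 2 holes -> [(2, 9), (2, 14)]
Unfold 2 (reflect across h@3): 4 holes -> [(2, 9), (2, 14), (3, 9), (3, 14)]
Unfold 3 (reflect across h@2): 8 holes -> [(0, 9), (0, 14), (1, 9), (1, 14), (2, 9), (2, 14), (3, 9), (3, 14)]
Unfold 4 (reflect across v@8): 16 holes -> [(0, 1), (0, 6), (0, 9), (0, 14), (1, 1), (1, 6), (1, 9), (1, 14), (2, 1), (2, 6), (2, 9), (2, 14), (3, 1), (3, 6), (3, 9), (3, 14)]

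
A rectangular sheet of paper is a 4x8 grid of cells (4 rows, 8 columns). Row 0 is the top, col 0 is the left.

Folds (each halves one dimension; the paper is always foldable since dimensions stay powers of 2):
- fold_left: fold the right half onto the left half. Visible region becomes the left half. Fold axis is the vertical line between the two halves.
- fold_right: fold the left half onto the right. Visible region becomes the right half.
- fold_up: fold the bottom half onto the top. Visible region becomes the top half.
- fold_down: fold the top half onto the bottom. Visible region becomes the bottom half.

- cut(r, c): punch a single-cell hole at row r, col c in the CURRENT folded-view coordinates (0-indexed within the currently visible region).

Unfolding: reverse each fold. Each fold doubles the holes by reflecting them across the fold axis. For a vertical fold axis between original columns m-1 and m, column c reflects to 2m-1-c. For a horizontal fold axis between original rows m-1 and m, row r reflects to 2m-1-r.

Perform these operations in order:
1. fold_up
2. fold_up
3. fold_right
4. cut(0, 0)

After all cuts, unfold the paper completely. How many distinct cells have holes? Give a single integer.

Op 1 fold_up: fold axis h@2; visible region now rows[0,2) x cols[0,8) = 2x8
Op 2 fold_up: fold axis h@1; visible region now rows[0,1) x cols[0,8) = 1x8
Op 3 fold_right: fold axis v@4; visible region now rows[0,1) x cols[4,8) = 1x4
Op 4 cut(0, 0): punch at orig (0,4); cuts so far [(0, 4)]; region rows[0,1) x cols[4,8) = 1x4
Unfold 1 (reflect across v@4): 2 holes -> [(0, 3), (0, 4)]
Unfold 2 (reflect across h@1): 4 holes -> [(0, 3), (0, 4), (1, 3), (1, 4)]
Unfold 3 (reflect across h@2): 8 holes -> [(0, 3), (0, 4), (1, 3), (1, 4), (2, 3), (2, 4), (3, 3), (3, 4)]

Answer: 8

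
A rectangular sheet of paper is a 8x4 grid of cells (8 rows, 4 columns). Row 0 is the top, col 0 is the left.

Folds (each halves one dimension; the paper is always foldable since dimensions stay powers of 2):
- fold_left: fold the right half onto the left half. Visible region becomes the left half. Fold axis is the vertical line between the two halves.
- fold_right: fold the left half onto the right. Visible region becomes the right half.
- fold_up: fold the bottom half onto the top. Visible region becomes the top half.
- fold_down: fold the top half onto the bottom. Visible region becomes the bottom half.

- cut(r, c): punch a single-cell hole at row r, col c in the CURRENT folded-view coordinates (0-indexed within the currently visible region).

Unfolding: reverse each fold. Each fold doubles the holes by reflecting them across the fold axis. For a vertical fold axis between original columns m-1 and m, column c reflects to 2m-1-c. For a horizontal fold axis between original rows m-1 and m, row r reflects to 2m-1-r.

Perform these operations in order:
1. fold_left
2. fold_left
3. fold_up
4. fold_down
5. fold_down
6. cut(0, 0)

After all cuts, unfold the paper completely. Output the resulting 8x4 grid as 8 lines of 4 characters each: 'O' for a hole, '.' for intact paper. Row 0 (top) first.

Answer: OOOO
OOOO
OOOO
OOOO
OOOO
OOOO
OOOO
OOOO

Derivation:
Op 1 fold_left: fold axis v@2; visible region now rows[0,8) x cols[0,2) = 8x2
Op 2 fold_left: fold axis v@1; visible region now rows[0,8) x cols[0,1) = 8x1
Op 3 fold_up: fold axis h@4; visible region now rows[0,4) x cols[0,1) = 4x1
Op 4 fold_down: fold axis h@2; visible region now rows[2,4) x cols[0,1) = 2x1
Op 5 fold_down: fold axis h@3; visible region now rows[3,4) x cols[0,1) = 1x1
Op 6 cut(0, 0): punch at orig (3,0); cuts so far [(3, 0)]; region rows[3,4) x cols[0,1) = 1x1
Unfold 1 (reflect across h@3): 2 holes -> [(2, 0), (3, 0)]
Unfold 2 (reflect across h@2): 4 holes -> [(0, 0), (1, 0), (2, 0), (3, 0)]
Unfold 3 (reflect across h@4): 8 holes -> [(0, 0), (1, 0), (2, 0), (3, 0), (4, 0), (5, 0), (6, 0), (7, 0)]
Unfold 4 (reflect across v@1): 16 holes -> [(0, 0), (0, 1), (1, 0), (1, 1), (2, 0), (2, 1), (3, 0), (3, 1), (4, 0), (4, 1), (5, 0), (5, 1), (6, 0), (6, 1), (7, 0), (7, 1)]
Unfold 5 (reflect across v@2): 32 holes -> [(0, 0), (0, 1), (0, 2), (0, 3), (1, 0), (1, 1), (1, 2), (1, 3), (2, 0), (2, 1), (2, 2), (2, 3), (3, 0), (3, 1), (3, 2), (3, 3), (4, 0), (4, 1), (4, 2), (4, 3), (5, 0), (5, 1), (5, 2), (5, 3), (6, 0), (6, 1), (6, 2), (6, 3), (7, 0), (7, 1), (7, 2), (7, 3)]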